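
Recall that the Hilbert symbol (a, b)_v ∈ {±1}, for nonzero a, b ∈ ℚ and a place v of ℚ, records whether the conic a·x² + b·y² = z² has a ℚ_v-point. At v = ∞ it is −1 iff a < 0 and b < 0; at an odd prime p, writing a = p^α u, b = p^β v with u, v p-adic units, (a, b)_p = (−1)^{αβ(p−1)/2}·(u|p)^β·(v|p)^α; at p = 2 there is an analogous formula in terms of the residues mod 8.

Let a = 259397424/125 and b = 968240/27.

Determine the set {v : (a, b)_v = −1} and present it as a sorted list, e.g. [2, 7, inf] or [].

[3, 13]

(a, b) ≡ (53295, 3705) mod (ℚ^×)²; places V = {2, 3, 5, 7, 11, 13, 17, 19, ∞}.
(a,b)_7: α=0, u≡1; β=2, v≡1 (mod 7); (1|7)=+1, (1|7)=+1; sign (−1)^0·+1^2·+1^0 = +1.
(a,b)_17: α=1, u≡14; β=0, v≡9 (mod 17); (14|17)=-1, (9|17)=+1; sign (−1)^0·-1^0·+1^1 = +1.
(a,b)_3: α=3, u≡2; β=-3, v≡2 (mod 3); (2|3)=-1, (2|3)=-1; sign (−1)^1·-1^-3·-1^3 = -1.
(a,b)_19: α=1, u≡18; β=1, v≡5 (mod 19); (18|19)=-1, (5|19)=+1; sign (−1)^1·-1^1·+1^1 = +1.
(a,b)_∞: sgn(53295)=+, sgn(3705)=+, so +1.
(a,b)_11: α=1, u≡1; β=0, v≡4 (mod 11); (1|11)=+1, (4|11)=+1; sign (−1)^0·+1^0·+1^1 = +1.
(a,b)_5: α=-3, u≡4; β=1, v≡4 (mod 5); (4|5)=+1, (4|5)=+1; sign (−1)^0·+1^1·+1^-3 = +1.
(a,b)_2: α=4, β=4; u≡7, v≡1 (mod 8); ε(u)ε(v)=1·0, αω(v)=4·0, βω(u)=4·0; sum ≡ 0  ⇒  +1.
(a,b)_13: α=2, u≡8; β=1, v≡3 (mod 13); (8|13)=-1, (3|13)=+1; sign (−1)^0·-1^1·+1^2 = -1.
|Ram(53295, 3705)| = 2, even; anisotropic at {3, 13}.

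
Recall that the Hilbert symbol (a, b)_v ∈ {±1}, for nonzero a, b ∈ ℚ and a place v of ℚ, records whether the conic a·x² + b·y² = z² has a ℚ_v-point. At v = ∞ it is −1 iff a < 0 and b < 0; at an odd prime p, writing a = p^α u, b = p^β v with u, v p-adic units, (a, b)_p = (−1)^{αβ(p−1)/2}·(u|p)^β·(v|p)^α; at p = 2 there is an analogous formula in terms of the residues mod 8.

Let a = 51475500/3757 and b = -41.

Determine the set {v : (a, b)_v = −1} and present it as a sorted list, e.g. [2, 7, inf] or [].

[2, 13, 31, 41]

(a, b) ≡ (82615, -41) mod (ℚ^×)²; places V = {2, 3, 5, 13, 17, 31, 41, ∞}.
(a,b)_3: α=4, u≡1; β=0, v≡1 (mod 3); (1|3)=+1, (1|3)=+1; sign (−1)^0·+1^0·+1^4 = +1.
(a,b)_17: α=-2, u≡6; β=0, v≡10 (mod 17); (6|17)=-1, (10|17)=-1; sign (−1)^0·-1^0·-1^-2 = +1.
(a,b)_5: α=3, u≡2; β=0, v≡4 (mod 5); (2|5)=-1, (4|5)=+1; sign (−1)^0·-1^0·+1^3 = +1.
(a,b)_∞: sgn(82615)=+, sgn(-41)=−, so +1.
(a,b)_2: α=2, β=0; u≡7, v≡7 (mod 8); ε(u)ε(v)=1·1, αω(v)=2·0, βω(u)=0·0; sum ≡ 1  ⇒  -1.
(a,b)_13: α=-1, u≡8; β=0, v≡11 (mod 13); (8|13)=-1, (11|13)=-1; sign (−1)^0·-1^0·-1^-1 = -1.
(a,b)_31: α=1, u≡13; β=0, v≡21 (mod 31); (13|31)=-1, (21|31)=-1; sign (−1)^0·-1^0·-1^1 = -1.
(a,b)_41: α=1, u≡22; β=1, v≡40 (mod 41); (22|41)=-1, (40|41)=+1; sign (−1)^0·-1^1·+1^1 = -1.
(82615, -41 / ℚ) ramifies at {2, 13, 31, 41}: a division algebra.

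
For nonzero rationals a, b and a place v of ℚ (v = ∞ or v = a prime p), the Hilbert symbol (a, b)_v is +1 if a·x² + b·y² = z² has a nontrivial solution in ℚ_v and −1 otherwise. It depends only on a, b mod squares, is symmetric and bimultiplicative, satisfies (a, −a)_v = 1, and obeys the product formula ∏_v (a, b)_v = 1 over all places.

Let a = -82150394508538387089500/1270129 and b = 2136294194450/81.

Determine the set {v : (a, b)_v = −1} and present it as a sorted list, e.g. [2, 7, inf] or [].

[5, 29, 31, 41]

Mod squares: a ≡ -95, b ≡ 1400642. Check v ∈ {∞, 2, 3, 5, 7, 13, 17, 19, 23, 29, 31, 41}.
v=2: v_2(a)=2, v_2(b)=1; units ≡ 1, 1 (mod 8); ε·ε+αω+βω = 0·0+2·0+1·0 ≡ 0  ⇒  (a,b)_2 = +1.
v=3: a=3^0·(≡1), b=3^-4·(≡2) mod 3; (1|3)=+1, (2|3)=-1; (−1)^{0·-4·1}·(+1)^-4·(-1)^0 = +1.
v=7: a=7^-4·(≡5), b=7^0·(≡6) mod 7; (5|7)=-1, (6|7)=-1; (−1)^{-4·0·3}·(-1)^0·(-1)^-4 = +1.
v=17: a=17^2·(≡14), b=17^0·(≡11) mod 17; (14|17)=-1, (11|17)=-1; (−1)^{2·0·8}·(-1)^0·(-1)^2 = +1.
v=5: a=5^3·(≡1), b=5^2·(≡3) mod 5; (1|5)=+1, (3|5)=-1; (−1)^{3·2·2}·(+1)^2·(-1)^3 = -1.
v=29: a=29^2·(≡17), b=29^1·(≡7) mod 29; (17|29)=-1, (7|29)=+1; (−1)^{2·1·14}·(-1)^1·(+1)^2 = -1.
v=41: a=41^2·(≡17), b=41^1·(≡21) mod 41; (17|41)=-1, (21|41)=+1; (−1)^{2·1·20}·(-1)^1·(+1)^2 = -1.
v=23: a=23^-2·(≡14), b=23^0·(≡20) mod 23; (14|23)=-1, (20|23)=-1; (−1)^{-2·0·11}·(-1)^0·(-1)^-2 = +1.
v=∞: -95 < 0 and 1400642 > 0  ⇒  (a,b)_∞ = +1.
v=19: a=19^5·(≡14), b=19^3·(≡1) mod 19; (14|19)=-1, (1|19)=+1; (−1)^{5·3·9}·(-1)^3·(+1)^5 = +1.
v=31: a=31^2·(≡21), b=31^1·(≡23) mod 31; (21|31)=-1, (23|31)=-1; (−1)^{2·1·15}·(-1)^1·(-1)^2 = -1.
v=13: a=13^2·(≡3), b=13^2·(≡9) mod 13; (3|13)=+1, (9|13)=+1; (−1)^{2·2·6}·(+1)^2·(+1)^2 = +1.
|Ram(-95, 1400642)| = 4, even; anisotropic at {5, 29, 31, 41}.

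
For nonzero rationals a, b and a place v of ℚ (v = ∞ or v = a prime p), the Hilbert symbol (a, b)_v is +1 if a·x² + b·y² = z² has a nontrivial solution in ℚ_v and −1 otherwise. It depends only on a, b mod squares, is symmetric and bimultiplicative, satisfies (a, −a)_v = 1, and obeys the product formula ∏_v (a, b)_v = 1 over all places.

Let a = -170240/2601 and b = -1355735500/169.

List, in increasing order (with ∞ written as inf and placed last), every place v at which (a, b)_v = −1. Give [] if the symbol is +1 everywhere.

(a, b) ≡ (-665, -37555) mod (ℚ^×)²; places V = {2, 3, 5, 7, 13, 17, 19, 29, 37, ∞}.
(a,b)_17: α=-2, u≡13; β=0, v≡1 (mod 17); (13|17)=+1, (1|17)=+1; sign (−1)^0·+1^0·+1^-2 = +1.
(a,b)_29: α=0, u≡14; β=1, v≡10 (mod 29); (14|29)=-1, (10|29)=-1; sign (−1)^0·-1^1·-1^0 = -1.
(a,b)_5: α=1, u≡2; β=3, v≡4 (mod 5); (2|5)=-1, (4|5)=+1; sign (−1)^0·-1^3·+1^1 = -1.
(a,b)_3: α=-2, u≡1; β=0, v≡2 (mod 3); (1|3)=+1, (2|3)=-1; sign (−1)^0·+1^0·-1^-2 = +1.
(a,b)_13: α=0, u≡8; β=-2, v≡11 (mod 13); (8|13)=-1, (11|13)=-1; sign (−1)^0·-1^-2·-1^0 = +1.
(a,b)_2: α=8, β=2; u≡7, v≡5 (mod 8); ε(u)ε(v)=1·0, αω(v)=8·1, βω(u)=2·0; sum ≡ 0  ⇒  +1.
(a,b)_37: α=0, u≡30; β=1, v≡25 (mod 37); (30|37)=+1, (25|37)=+1; sign (−1)^0·+1^1·+1^0 = +1.
(a,b)_7: α=1, u≡3; β=1, v≡4 (mod 7); (3|7)=-1, (4|7)=+1; sign (−1)^1·-1^1·+1^1 = +1.
(a,b)_∞: sgn(-665)=−, sgn(-37555)=−, so -1.
(a,b)_19: α=1, u≡15; β=2, v≡18 (mod 19); (15|19)=-1, (18|19)=-1; sign (−1)^0·-1^2·-1^1 = -1.
|Ram(-665, -37555)| = 4, even; anisotropic at {5, 19, 29, ∞}.

[5, 19, 29, inf]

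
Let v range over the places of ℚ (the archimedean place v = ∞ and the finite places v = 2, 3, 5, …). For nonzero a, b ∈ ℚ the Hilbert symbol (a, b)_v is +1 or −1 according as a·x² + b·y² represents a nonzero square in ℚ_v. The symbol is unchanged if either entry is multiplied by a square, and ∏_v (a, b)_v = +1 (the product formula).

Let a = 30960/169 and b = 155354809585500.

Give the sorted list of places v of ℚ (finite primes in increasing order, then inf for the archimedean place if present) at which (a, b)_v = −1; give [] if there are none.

(a, b) ≡ (215, 93356655) mod (ℚ^×)²; places V = {2, 3, 5, 7, 13, 23, 29, 31, 43, ∞}.
(a,b)_2: α=4, β=2; u≡7, v≡7 (mod 8); ε(u)ε(v)=1·1, αω(v)=4·0, βω(u)=2·0; sum ≡ 1  ⇒  -1.
(a,b)_7: α=0, u≡6; β=1, v≡3 (mod 7); (6|7)=-1, (3|7)=-1; sign (−1)^0·-1^1·-1^0 = -1.
(a,b)_29: α=0, u≡14; β=1, v≡27 (mod 29); (14|29)=-1, (27|29)=-1; sign (−1)^0·-1^1·-1^0 = -1.
(a,b)_∞: sgn(215)=+, sgn(93356655)=+, so +1.
(a,b)_13: α=-2, u≡7; β=0, v≡5 (mod 13); (7|13)=-1, (5|13)=-1; sign (−1)^0·-1^0·-1^-2 = +1.
(a,b)_43: α=1, u≡18; β=3, v≡41 (mod 43); (18|43)=-1, (41|43)=+1; sign (−1)^1·-1^3·+1^1 = +1.
(a,b)_3: α=2, u≡2; β=3, v≡2 (mod 3); (2|3)=-1, (2|3)=-1; sign (−1)^0·-1^3·-1^2 = -1.
(a,b)_5: α=1, u≡3; β=3, v≡4 (mod 5); (3|5)=-1, (4|5)=+1; sign (−1)^0·-1^3·+1^1 = -1.
(a,b)_31: α=0, u≡6; β=1, v≡14 (mod 31); (6|31)=-1, (14|31)=+1; sign (−1)^0·-1^1·+1^0 = -1.
(a,b)_23: α=0, u≡6; β=1, v≡10 (mod 23); (6|23)=+1, (10|23)=-1; sign (−1)^0·+1^1·-1^0 = +1.
(215, 93356655 / ℚ) ramifies at {2, 3, 5, 7, 29, 31}: a division algebra.

[2, 3, 5, 7, 29, 31]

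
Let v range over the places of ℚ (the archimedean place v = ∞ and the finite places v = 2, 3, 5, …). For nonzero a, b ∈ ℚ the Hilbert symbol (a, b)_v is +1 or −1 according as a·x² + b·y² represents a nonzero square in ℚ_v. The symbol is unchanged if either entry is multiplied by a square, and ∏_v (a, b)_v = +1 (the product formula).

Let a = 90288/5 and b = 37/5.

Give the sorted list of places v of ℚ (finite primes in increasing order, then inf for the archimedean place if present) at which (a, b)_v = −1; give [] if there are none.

(a, b) ≡ (3135, 185) mod (ℚ^×)²; places V = {2, 3, 5, 11, 19, 37, ∞}.
(a,b)_11: α=1, u≡7; β=0, v≡3 (mod 11); (7|11)=-1, (3|11)=+1; sign (−1)^0·-1^0·+1^1 = +1.
(a,b)_∞: sgn(3135)=+, sgn(185)=+, so +1.
(a,b)_2: α=4, β=0; u≡7, v≡1 (mod 8); ε(u)ε(v)=1·0, αω(v)=4·0, βω(u)=0·0; sum ≡ 0  ⇒  +1.
(a,b)_5: α=-1, u≡3; β=-1, v≡2 (mod 5); (3|5)=-1, (2|5)=-1; sign (−1)^0·-1^-1·-1^-1 = +1.
(a,b)_37: α=0, u≡9; β=1, v≡15 (mod 37); (9|37)=+1, (15|37)=-1; sign (−1)^0·+1^1·-1^0 = +1.
(a,b)_19: α=1, u≡8; β=0, v≡15 (mod 19); (8|19)=-1, (15|19)=-1; sign (−1)^0·-1^0·-1^1 = -1.
(a,b)_3: α=3, u≡1; β=0, v≡2 (mod 3); (1|3)=+1, (2|3)=-1; sign (−1)^0·+1^0·-1^3 = -1.
(3135, 185 / ℚ) ramifies at {3, 19}: a division algebra.

[3, 19]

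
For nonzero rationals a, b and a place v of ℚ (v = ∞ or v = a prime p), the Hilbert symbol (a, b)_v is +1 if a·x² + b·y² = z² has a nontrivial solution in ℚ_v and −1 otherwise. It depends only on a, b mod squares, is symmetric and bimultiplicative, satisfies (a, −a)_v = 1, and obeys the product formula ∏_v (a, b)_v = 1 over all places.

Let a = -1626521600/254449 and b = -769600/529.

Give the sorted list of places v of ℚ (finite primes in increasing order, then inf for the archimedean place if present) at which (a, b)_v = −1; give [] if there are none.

[13, inf]

Mod squares: a ≡ -5291, b ≡ -481. Check v ∈ {∞, 2, 5, 11, 13, 19, 23, 37}.
v=∞: -5291 < 0 and -481 < 0  ⇒  (a,b)_∞ = -1.
v=13: a=13^-1·(≡3), b=13^1·(≡6) mod 13; (3|13)=+1, (6|13)=-1; (−1)^{-1·1·6}·(+1)^1·(-1)^-1 = -1.
v=37: a=37^-1·(≡24), b=37^1·(≡23) mod 37; (24|37)=-1, (23|37)=-1; (−1)^{-1·1·18}·(-1)^1·(-1)^-1 = +1.
v=19: a=19^2·(≡3), b=19^0·(≡8) mod 19; (3|19)=-1, (8|19)=-1; (−1)^{2·0·9}·(-1)^0·(-1)^2 = +1.
v=5: a=5^2·(≡4), b=5^2·(≡4) mod 5; (4|5)=+1, (4|5)=+1; (−1)^{2·2·2}·(+1)^2·(+1)^2 = +1.
v=23: a=23^-2·(≡5), b=23^-2·(≡3) mod 23; (5|23)=-1, (3|23)=+1; (−1)^{-2·-2·11}·(-1)^-2·(+1)^-2 = +1.
v=2: v_2(a)=14, v_2(b)=6; units ≡ 5, 7 (mod 8); ε·ε+αω+βω = 0·1+14·0+6·1 ≡ 0  ⇒  (a,b)_2 = +1.
v=11: a=11^1·(≡1), b=11^0·(≡4) mod 11; (1|11)=+1, (4|11)=+1; (−1)^{1·0·5}·(+1)^0·(+1)^1 = +1.
|Ram(-5291, -481)| = 2, even; anisotropic at {13, ∞}.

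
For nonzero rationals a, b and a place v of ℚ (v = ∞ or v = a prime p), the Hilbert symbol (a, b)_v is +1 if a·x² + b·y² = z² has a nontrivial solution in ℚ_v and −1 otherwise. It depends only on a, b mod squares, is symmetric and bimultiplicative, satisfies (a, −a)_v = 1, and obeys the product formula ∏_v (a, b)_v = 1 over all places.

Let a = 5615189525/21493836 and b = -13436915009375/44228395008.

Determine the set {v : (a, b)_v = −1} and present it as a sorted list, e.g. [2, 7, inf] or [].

(a, b) ≡ (2639, -10278905) mod (ℚ^×)²; places V = {2, 3, 5, 7, 11, 13, 19, 23, 29, 41, ∞}.
(a,b)_5: α=2, u≡1; β=5, v≡4 (mod 5); (1|5)=+1, (4|5)=+1; sign (−1)^0·+1^5·+1^2 = +1.
(a,b)_∞: sgn(2639)=+, sgn(-10278905)=−, so +1.
(a,b)_3: α=-10, u≡2; β=-6, v≡1 (mod 3); (2|3)=-1, (1|3)=+1; sign (−1)^0·-1^-6·+1^-10 = +1.
(a,b)_11: α=4, u≡10; β=4, v≡1 (mod 11); (10|11)=-1, (1|11)=+1; sign (−1)^0·-1^4·+1^4 = +1.
(a,b)_7: α=-1, u≡3; β=-1, v≡5 (mod 7); (3|7)=-1, (5|7)=-1; sign (−1)^1·-1^-1·-1^-1 = -1.
(a,b)_41: α=0, u≡30; β=1, v≡16 (mod 41); (30|41)=-1, (16|41)=+1; sign (−1)^0·-1^1·+1^0 = -1.
(a,b)_13: α=-1, u≡6; β=1, v≡9 (mod 13); (6|13)=-1, (9|13)=+1; sign (−1)^0·-1^1·+1^-1 = -1.
(a,b)_2: α=-2, β=-14; u≡7, v≡7 (mod 8); ε(u)ε(v)=1·1, αω(v)=-2·0, βω(u)=-14·0; sum ≡ 1  ⇒  -1.
(a,b)_23: α=2, u≡21; β=-2, v≡18 (mod 23); (21|23)=-1, (18|23)=+1; sign (−1)^0·-1^-2·+1^2 = +1.
(a,b)_19: α=0, u≡11; β=1, v≡5 (mod 19); (11|19)=+1, (5|19)=+1; sign (−1)^0·+1^1·+1^0 = +1.
(a,b)_29: α=1, u≡13; β=1, v≡5 (mod 29); (13|29)=+1, (5|29)=+1; sign (−1)^0·+1^1·+1^1 = +1.
(2639, -10278905 / ℚ) ramifies at {2, 7, 13, 41}: a division algebra.

[2, 7, 13, 41]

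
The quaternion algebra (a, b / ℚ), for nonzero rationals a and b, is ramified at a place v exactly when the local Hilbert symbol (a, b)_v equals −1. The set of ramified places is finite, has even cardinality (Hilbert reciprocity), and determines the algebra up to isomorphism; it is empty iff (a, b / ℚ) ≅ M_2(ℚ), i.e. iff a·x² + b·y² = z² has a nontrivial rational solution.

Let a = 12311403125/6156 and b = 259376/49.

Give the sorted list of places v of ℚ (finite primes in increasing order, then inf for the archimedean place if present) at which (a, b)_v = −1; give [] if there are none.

[2, 29, 37, 43]

Mod squares: a ≡ 7638095, b ≡ 16211. Check v ∈ {∞, 2, 3, 5, 7, 13, 19, 29, 37, 41, 43, 53}.
v=43: a=43^0·(≡22), b=43^1·(≡2) mod 43; (22|43)=-1, (2|43)=-1; (−1)^{0·1·21}·(-1)^1·(-1)^0 = -1.
v=19: a=19^-1·(≡10), b=19^0·(≡11) mod 19; (10|19)=-1, (11|19)=+1; (−1)^{-1·0·9}·(-1)^0·(+1)^-1 = +1.
v=37: a=37^1·(≡34), b=37^0·(≡19) mod 37; (34|37)=+1, (19|37)=-1; (−1)^{1·0·18}·(+1)^0·(-1)^1 = -1.
v=7: a=7^2·(≡6), b=7^-2·(≡5) mod 7; (6|7)=-1, (5|7)=-1; (−1)^{2·-2·3}·(-1)^-2·(-1)^2 = +1.
v=13: a=13^0·(≡3), b=13^1·(≡1) mod 13; (3|13)=+1, (1|13)=+1; (−1)^{0·1·6}·(+1)^1·(+1)^0 = +1.
v=41: a=41^1·(≡39), b=41^0·(≡32) mod 41; (39|41)=+1, (32|41)=+1; (−1)^{1·0·20}·(+1)^0·(+1)^1 = +1.
v=53: a=53^1·(≡33), b=53^0·(≡28) mod 53; (33|53)=-1, (28|53)=+1; (−1)^{1·0·26}·(-1)^0·(+1)^1 = +1.
v=29: a=29^0·(≡19), b=29^1·(≡18) mod 29; (19|29)=-1, (18|29)=-1; (−1)^{0·1·14}·(-1)^1·(-1)^0 = -1.
v=∞: 7638095 > 0 and 16211 > 0  ⇒  (a,b)_∞ = +1.
v=3: a=3^-4·(≡2), b=3^0·(≡2) mod 3; (2|3)=-1, (2|3)=-1; (−1)^{-4·0·1}·(-1)^0·(-1)^-4 = +1.
v=2: v_2(a)=-2, v_2(b)=4; units ≡ 7, 3 (mod 8); ε·ε+αω+βω = 1·1+-2·1+4·0 ≡ 1  ⇒  (a,b)_2 = -1.
v=5: a=5^5·(≡4), b=5^0·(≡4) mod 5; (4|5)=+1, (4|5)=+1; (−1)^{5·0·2}·(+1)^0·(+1)^5 = +1.
|Ram(7638095, 16211)| = 4, even; anisotropic at {2, 29, 37, 43}.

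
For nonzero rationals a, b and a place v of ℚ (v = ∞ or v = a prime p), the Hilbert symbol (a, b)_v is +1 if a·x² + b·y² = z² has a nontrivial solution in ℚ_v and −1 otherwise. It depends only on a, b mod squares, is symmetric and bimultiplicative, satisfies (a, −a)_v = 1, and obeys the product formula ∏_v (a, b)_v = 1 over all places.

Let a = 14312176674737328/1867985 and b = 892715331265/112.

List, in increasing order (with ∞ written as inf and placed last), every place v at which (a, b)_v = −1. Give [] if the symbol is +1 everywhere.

(a, b) ≡ (443555, 15295) mod (ℚ^×)²; places V = {2, 3, 5, 7, 17, 19, 23, 29, 41, 53, ∞}.
(a,b)_17: α=2, u≡15; β=2, v≡6 (mod 17); (15|17)=+1, (6|17)=-1; sign (−1)^0·+1^2·-1^2 = +1.
(a,b)_5: α=-1, u≡4; β=1, v≡4 (mod 5); (4|5)=+1, (4|5)=+1; sign (−1)^0·+1^1·+1^-1 = +1.
(a,b)_53: α=-2, u≡12; β=0, v≡5 (mod 53); (12|53)=-1, (5|53)=-1; sign (−1)^0·-1^0·-1^-2 = +1.
(a,b)_2: α=4, β=-4; u≡3, v≡7 (mod 8); ε(u)ε(v)=1·1, αω(v)=4·0, βω(u)=-4·1; sum ≡ 1  ⇒  -1.
(a,b)_19: α=-1, u≡18; β=1, v≡5 (mod 19); (18|19)=-1, (5|19)=+1; sign (−1)^1·-1^1·+1^-1 = +1.
(a,b)_7: α=-1, u≡2; β=-1, v≡1 (mod 7); (2|7)=+1, (1|7)=+1; sign (−1)^1·+1^-1·+1^-1 = -1.
(a,b)_3: α=8, u≡2; β=0, v≡1 (mod 3); (2|3)=-1, (1|3)=+1; sign (−1)^0·-1^0·+1^8 = +1.
(a,b)_23: α=1, u≡21; β=1, v≡7 (mod 23); (21|23)=-1, (7|23)=-1; sign (−1)^1·-1^1·-1^1 = -1.
(a,b)_41: α=0, u≡15; β=2, v≡25 (mod 41); (15|41)=-1, (25|41)=+1; sign (−1)^0·-1^2·+1^0 = +1.
(a,b)_∞: sgn(443555)=+, sgn(15295)=+, so +1.
(a,b)_29: α=5, u≡26; β=2, v≡12 (mod 29); (26|29)=-1, (12|29)=-1; sign (−1)^0·-1^2·-1^5 = -1.
Ram(443555, 15295) = {2, 7, 23, 29}; no ℚ_2-point on the conic.

[2, 7, 23, 29]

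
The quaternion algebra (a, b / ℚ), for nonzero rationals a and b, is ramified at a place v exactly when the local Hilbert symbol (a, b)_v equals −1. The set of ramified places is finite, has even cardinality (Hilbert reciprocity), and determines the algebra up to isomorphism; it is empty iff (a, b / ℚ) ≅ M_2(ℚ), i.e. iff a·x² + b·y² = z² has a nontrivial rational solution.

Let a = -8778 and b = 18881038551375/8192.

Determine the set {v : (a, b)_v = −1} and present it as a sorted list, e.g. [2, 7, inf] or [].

Mod squares: a ≡ -8778, b ≡ 380570190. Check v ∈ {∞, 2, 3, 5, 7, 11, 13, 19, 23, 29}.
v=23: a=23^0·(≡8), b=23^1·(≡3) mod 23; (8|23)=+1, (3|23)=+1; (−1)^{0·1·11}·(+1)^1·(+1)^0 = +1.
v=3: a=3^1·(≡2), b=3^5·(≡2) mod 3; (2|3)=-1, (2|3)=-1; (−1)^{1·5·1}·(-1)^5·(-1)^1 = -1.
v=29: a=29^0·(≡9), b=29^1·(≡13) mod 29; (9|29)=+1, (13|29)=+1; (−1)^{0·1·14}·(+1)^1·(+1)^0 = +1.
v=13: a=13^0·(≡10), b=13^1·(≡5) mod 13; (10|13)=+1, (5|13)=-1; (−1)^{0·1·6}·(+1)^1·(-1)^0 = +1.
v=19: a=19^1·(≡13), b=19^1·(≡17) mod 19; (13|19)=-1, (17|19)=+1; (−1)^{1·1·9}·(-1)^1·(+1)^1 = +1.
v=11: a=11^1·(≡5), b=11^1·(≡2) mod 11; (5|11)=+1, (2|11)=-1; (−1)^{1·1·5}·(+1)^1·(-1)^1 = +1.
v=2: v_2(a)=1, v_2(b)=-13; units ≡ 3, 7 (mod 8); ε·ε+αω+βω = 1·1+1·0+-13·1 ≡ 0  ⇒  (a,b)_2 = +1.
v=∞: -8778 < 0 and 380570190 > 0  ⇒  (a,b)_∞ = +1.
v=5: a=5^0·(≡2), b=5^3·(≡3) mod 5; (2|5)=-1, (3|5)=-1; (−1)^{0·3·2}·(-1)^3·(-1)^0 = -1.
v=7: a=7^1·(≡6), b=7^3·(≡2) mod 7; (6|7)=-1, (2|7)=+1; (−1)^{1·3·3}·(-1)^3·(+1)^1 = +1.
|Ram(-8778, 380570190)| = 2, even; anisotropic at {3, 5}.

[3, 5]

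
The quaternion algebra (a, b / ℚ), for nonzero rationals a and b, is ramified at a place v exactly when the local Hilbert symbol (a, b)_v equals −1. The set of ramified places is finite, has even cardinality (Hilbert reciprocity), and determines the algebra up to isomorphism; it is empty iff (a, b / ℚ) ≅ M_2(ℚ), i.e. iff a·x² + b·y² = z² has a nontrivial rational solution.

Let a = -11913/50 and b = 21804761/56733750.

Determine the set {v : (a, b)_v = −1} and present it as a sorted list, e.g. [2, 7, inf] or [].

[11, 19]

(a, b) ≡ (-66, 1254) mod (ℚ^×)²; places V = {2, 3, 5, 11, 17, 19, 41, ∞}.
(a,b)_41: α=0, u≡2; β=-2, v≡26 (mod 41); (2|41)=+1, (26|41)=-1; sign (−1)^0·+1^-2·-1^0 = +1.
(a,b)_19: α=2, u≡2; β=3, v≡17 (mod 19); (2|19)=-1, (17|19)=+1; sign (−1)^0·-1^3·+1^2 = -1.
(a,b)_3: α=1, u≡2; β=-3, v≡1 (mod 3); (2|3)=-1, (1|3)=+1; sign (−1)^1·-1^-3·+1^1 = +1.
(a,b)_5: α=-2, u≡1; β=-4, v≡4 (mod 5); (1|5)=+1, (4|5)=+1; sign (−1)^0·+1^-4·+1^-2 = +1.
(a,b)_2: α=-1, β=-1; u≡7, v≡3 (mod 8); ε(u)ε(v)=1·1, αω(v)=-1·1, βω(u)=-1·0; sum ≡ 0  ⇒  +1.
(a,b)_∞: sgn(-66)=−, sgn(1254)=+, so +1.
(a,b)_17: α=0, u≡13; β=2, v≡15 (mod 17); (13|17)=+1, (15|17)=+1; sign (−1)^0·+1^2·+1^0 = +1.
(a,b)_11: α=1, u≡1; β=1, v≡1 (mod 11); (1|11)=+1, (1|11)=+1; sign (−1)^1·+1^1·+1^1 = -1.
Ram(-66, 1254) = {11, 19}; no ℚ_11-point on the conic.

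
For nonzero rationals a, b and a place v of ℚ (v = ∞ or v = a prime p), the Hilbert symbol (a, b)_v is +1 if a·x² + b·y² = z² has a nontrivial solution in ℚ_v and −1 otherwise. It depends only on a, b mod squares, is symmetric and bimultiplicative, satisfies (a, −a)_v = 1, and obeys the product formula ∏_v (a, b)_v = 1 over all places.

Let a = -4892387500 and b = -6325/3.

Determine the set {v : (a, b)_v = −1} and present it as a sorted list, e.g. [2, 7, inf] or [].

[3, 13, 17, inf]

Mod squares: a ≡ -1956955, b ≡ -759. Check v ∈ {∞, 2, 3, 5, 7, 11, 13, 17, 23}.
v=∞: -1956955 < 0 and -759 < 0  ⇒  (a,b)_∞ = -1.
v=17: a=17^1·(≡9), b=17^0·(≡11) mod 17; (9|17)=+1, (11|17)=-1; (−1)^{1·0·8}·(+1)^0·(-1)^1 = -1.
v=5: a=5^5·(≡1), b=5^2·(≡4) mod 5; (1|5)=+1, (4|5)=+1; (−1)^{5·2·2}·(+1)^2·(+1)^5 = +1.
v=2: v_2(a)=2, v_2(b)=0; units ≡ 5, 1 (mod 8); ε·ε+αω+βω = 0·0+2·0+0·1 ≡ 0  ⇒  (a,b)_2 = +1.
v=13: a=13^1·(≡7), b=13^0·(≡2) mod 13; (7|13)=-1, (2|13)=-1; (−1)^{1·0·6}·(-1)^0·(-1)^1 = -1.
v=11: a=11^1·(≡5), b=11^1·(≡10) mod 11; (5|11)=+1, (10|11)=-1; (−1)^{1·1·5}·(+1)^1·(-1)^1 = +1.
v=3: a=3^0·(≡2), b=3^-1·(≡2) mod 3; (2|3)=-1, (2|3)=-1; (−1)^{0·-1·1}·(-1)^-1·(-1)^0 = -1.
v=7: a=7^1·(≡1), b=7^0·(≡1) mod 7; (1|7)=+1, (1|7)=+1; (−1)^{1·0·3}·(+1)^0·(+1)^1 = +1.
v=23: a=23^1·(≡10), b=23^1·(≡8) mod 23; (10|23)=-1, (8|23)=+1; (−1)^{1·1·11}·(-1)^1·(+1)^1 = +1.
Ram(-1956955, -759) = {3, 13, 17, ∞}; no ℚ_3-point on the conic.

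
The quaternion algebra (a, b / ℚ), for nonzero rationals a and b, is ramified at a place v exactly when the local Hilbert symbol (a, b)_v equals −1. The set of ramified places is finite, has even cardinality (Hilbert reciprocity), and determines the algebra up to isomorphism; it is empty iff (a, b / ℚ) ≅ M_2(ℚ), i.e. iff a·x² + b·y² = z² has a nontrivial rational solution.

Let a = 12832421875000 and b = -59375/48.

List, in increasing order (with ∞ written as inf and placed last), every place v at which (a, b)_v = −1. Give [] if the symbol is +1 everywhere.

Mod squares: a ≡ 910, b ≡ -285. Check v ∈ {∞, 2, 3, 5, 7, 13, 19}.
v=13: a=13^1·(≡8), b=13^0·(≡1) mod 13; (8|13)=-1, (1|13)=+1; (−1)^{1·0·6}·(-1)^0·(+1)^1 = +1.
v=2: v_2(a)=3, v_2(b)=-4; units ≡ 7, 3 (mod 8); ε·ε+αω+βω = 1·1+3·1+-4·0 ≡ 0  ⇒  (a,b)_2 = +1.
v=∞: 910 > 0 and -285 < 0  ⇒  (a,b)_∞ = +1.
v=5: a=5^11·(≡3), b=5^5·(≡2) mod 5; (3|5)=-1, (2|5)=-1; (−1)^{11·5·2}·(-1)^5·(-1)^11 = +1.
v=3: a=3^0·(≡1), b=3^-1·(≡1) mod 3; (1|3)=+1, (1|3)=+1; (−1)^{0·-1·1}·(+1)^-1·(+1)^0 = +1.
v=19: a=19^2·(≡17), b=19^1·(≡1) mod 19; (17|19)=+1, (1|19)=+1; (−1)^{2·1·9}·(+1)^1·(+1)^2 = +1.
v=7: a=7^1·(≡2), b=7^0·(≡1) mod 7; (2|7)=+1, (1|7)=+1; (−1)^{1·0·3}·(+1)^0·(+1)^1 = +1.
Ram(a, b) = ∅: the form 910·x² + -285·y² − z² is isotropic over every ℚ_v, so by Hasse–Minkowski it is isotropic over ℚ.

[]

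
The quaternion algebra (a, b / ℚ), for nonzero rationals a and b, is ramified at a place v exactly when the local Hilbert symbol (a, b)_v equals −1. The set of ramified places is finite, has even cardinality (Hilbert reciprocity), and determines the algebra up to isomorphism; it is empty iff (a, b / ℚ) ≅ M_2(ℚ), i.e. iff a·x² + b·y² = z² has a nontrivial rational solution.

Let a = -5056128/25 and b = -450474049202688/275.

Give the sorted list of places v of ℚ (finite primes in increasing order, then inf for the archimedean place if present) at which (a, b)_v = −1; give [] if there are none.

Mod squares: a ≡ -8778, b ≡ -462. Check v ∈ {∞, 2, 3, 5, 7, 11, 19}.
v=19: a=19^1·(≡13), b=19^4·(≡2) mod 19; (13|19)=-1, (2|19)=-1; (−1)^{1·4·9}·(-1)^4·(-1)^1 = -1.
v=3: a=3^3·(≡2), b=3^9·(≡2) mod 3; (2|3)=-1, (2|3)=-1; (−1)^{3·9·1}·(-1)^9·(-1)^3 = -1.
v=∞: -8778 < 0 and -462 < 0  ⇒  (a,b)_∞ = -1.
v=5: a=5^-2·(≡2), b=5^-2·(≡2) mod 5; (2|5)=-1, (2|5)=-1; (−1)^{-2·-2·2}·(-1)^-2·(-1)^-2 = +1.
v=11: a=11^1·(≡3), b=11^-1·(≡2) mod 11; (3|11)=+1, (2|11)=-1; (−1)^{1·-1·5}·(+1)^-1·(-1)^1 = +1.
v=2: v_2(a)=7, v_2(b)=9; units ≡ 3, 1 (mod 8); ε·ε+αω+βω = 1·0+7·0+9·1 ≡ 1  ⇒  (a,b)_2 = -1.
v=7: a=7^1·(≡3), b=7^3·(≡1) mod 7; (3|7)=-1, (1|7)=+1; (−1)^{1·3·3}·(-1)^3·(+1)^1 = +1.
Ram(-8778, -462) = {2, 3, 19, ∞}; no ℚ_2-point on the conic.

[2, 3, 19, inf]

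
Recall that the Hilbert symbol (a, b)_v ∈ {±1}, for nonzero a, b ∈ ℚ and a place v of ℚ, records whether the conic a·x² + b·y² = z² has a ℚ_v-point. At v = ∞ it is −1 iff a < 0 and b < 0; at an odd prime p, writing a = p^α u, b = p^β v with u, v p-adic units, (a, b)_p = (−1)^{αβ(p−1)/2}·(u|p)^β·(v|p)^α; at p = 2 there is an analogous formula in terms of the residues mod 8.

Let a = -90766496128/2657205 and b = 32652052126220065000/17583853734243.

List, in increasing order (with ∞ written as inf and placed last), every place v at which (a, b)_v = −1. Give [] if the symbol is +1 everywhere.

[5, 11]

(a, b) ≡ (-110, 462) mod (ℚ^×)²; places V = {2, 3, 5, 7, 11, 31, 37, 41, ∞}.
(a,b)_7: α=2, u≡4; β=3, v≡6 (mod 7); (4|7)=+1, (6|7)=-1; sign (−1)^0·+1^3·-1^2 = +1.
(a,b)_3: α=-12, u≡1; β=-21, v≡1 (mod 3); (1|3)=+1, (1|3)=+1; sign (−1)^0·+1^-21·+1^-12 = +1.
(a,b)_31: α=2, u≡25; β=4, v≡25 (mod 31); (25|31)=+1, (25|31)=+1; sign (−1)^0·+1^4·+1^2 = +1.
(a,b)_2: α=7, β=3; u≡1, v≡7 (mod 8); ε(u)ε(v)=0·1, αω(v)=7·0, βω(u)=3·0; sum ≡ 0  ⇒  +1.
(a,b)_∞: sgn(-110)=−, sgn(462)=+, so +1.
(a,b)_11: α=1, u≡4; β=1, v≡3 (mod 11); (4|11)=+1, (3|11)=+1; sign (−1)^1·+1^1·+1^1 = -1.
(a,b)_37: α=2, u≡36; β=4, v≡22 (mod 37); (36|37)=+1, (22|37)=-1; sign (−1)^0·+1^4·-1^2 = +1.
(a,b)_5: α=-1, u≡2; β=4, v≡3 (mod 5); (2|5)=-1, (3|5)=-1; sign (−1)^0·-1^4·-1^-1 = -1.
(a,b)_41: α=0, u≡6; β=-2, v≡28 (mod 41); (6|41)=-1, (28|41)=-1; sign (−1)^0·-1^-2·-1^0 = +1.
Ram(-110, 462) = {5, 11}; no ℚ_5-point on the conic.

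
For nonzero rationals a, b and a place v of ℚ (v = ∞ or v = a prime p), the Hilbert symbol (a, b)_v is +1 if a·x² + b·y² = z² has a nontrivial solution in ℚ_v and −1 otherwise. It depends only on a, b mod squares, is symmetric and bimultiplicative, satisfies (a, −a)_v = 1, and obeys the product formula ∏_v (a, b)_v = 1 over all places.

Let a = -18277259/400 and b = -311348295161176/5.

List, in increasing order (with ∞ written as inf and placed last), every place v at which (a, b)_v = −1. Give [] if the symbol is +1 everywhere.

(a, b) ≡ (-19019, -135470) mod (ℚ^×)²; places V = {2, 5, 7, 11, 13, 19, 23, 31, ∞}.
(a,b)_∞: sgn(-19019)=−, sgn(-135470)=−, so -1.
(a,b)_13: α=1, u≡2; β=2, v≡4 (mod 13); (2|13)=-1, (4|13)=+1; sign (−1)^0·-1^2·+1^1 = +1.
(a,b)_5: α=-2, u≡1; β=-1, v≡4 (mod 5); (1|5)=+1, (4|5)=+1; sign (−1)^0·+1^-1·+1^-2 = +1.
(a,b)_23: α=0, u≡4; β=1, v≡21 (mod 23); (4|23)=+1, (21|23)=-1; sign (−1)^0·+1^1·-1^0 = +1.
(a,b)_19: α=1, u≡9; β=3, v≡15 (mod 19); (9|19)=+1, (15|19)=-1; sign (−1)^1·+1^3·-1^1 = +1.
(a,b)_31: α=2, u≡26; β=3, v≡19 (mod 31); (26|31)=-1, (19|31)=+1; sign (−1)^0·-1^3·+1^2 = -1.
(a,b)_11: α=1, u≡9; β=0, v≡7 (mod 11); (9|11)=+1, (7|11)=-1; sign (−1)^0·+1^0·-1^1 = -1.
(a,b)_7: α=1, u≡5; β=2, v≡1 (mod 7); (5|7)=-1, (1|7)=+1; sign (−1)^0·-1^2·+1^1 = +1.
(a,b)_2: α=-4, β=3; u≡5, v≡1 (mod 8); ε(u)ε(v)=0·0, αω(v)=-4·0, βω(u)=3·1; sum ≡ 1  ⇒  -1.
(-19019, -135470 / ℚ) ramifies at {2, 11, 31, ∞}: a division algebra.

[2, 11, 31, inf]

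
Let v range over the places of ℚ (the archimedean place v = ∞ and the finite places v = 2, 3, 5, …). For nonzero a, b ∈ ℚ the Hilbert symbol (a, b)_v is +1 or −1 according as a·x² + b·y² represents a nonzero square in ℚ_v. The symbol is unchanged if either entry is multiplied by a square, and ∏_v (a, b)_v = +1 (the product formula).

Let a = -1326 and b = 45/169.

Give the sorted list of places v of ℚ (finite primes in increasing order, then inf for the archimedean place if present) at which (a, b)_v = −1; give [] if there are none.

[2, 3, 13, 17]

Mod squares: a ≡ -1326, b ≡ 5. Check v ∈ {∞, 2, 3, 5, 13, 17}.
v=3: a=3^1·(≡2), b=3^2·(≡2) mod 3; (2|3)=-1, (2|3)=-1; (−1)^{1·2·1}·(-1)^2·(-1)^1 = -1.
v=∞: -1326 < 0 and 5 > 0  ⇒  (a,b)_∞ = +1.
v=5: a=5^0·(≡4), b=5^1·(≡1) mod 5; (4|5)=+1, (1|5)=+1; (−1)^{0·1·2}·(+1)^1·(+1)^0 = +1.
v=2: v_2(a)=1, v_2(b)=0; units ≡ 1, 5 (mod 8); ε·ε+αω+βω = 0·0+1·1+0·0 ≡ 1  ⇒  (a,b)_2 = -1.
v=13: a=13^1·(≡2), b=13^-2·(≡6) mod 13; (2|13)=-1, (6|13)=-1; (−1)^{1·-2·6}·(-1)^-2·(-1)^1 = -1.
v=17: a=17^1·(≡7), b=17^0·(≡6) mod 17; (7|17)=-1, (6|17)=-1; (−1)^{1·0·8}·(-1)^0·(-1)^1 = -1.
Ram(-1326, 5) = {2, 3, 13, 17}; no ℚ_2-point on the conic.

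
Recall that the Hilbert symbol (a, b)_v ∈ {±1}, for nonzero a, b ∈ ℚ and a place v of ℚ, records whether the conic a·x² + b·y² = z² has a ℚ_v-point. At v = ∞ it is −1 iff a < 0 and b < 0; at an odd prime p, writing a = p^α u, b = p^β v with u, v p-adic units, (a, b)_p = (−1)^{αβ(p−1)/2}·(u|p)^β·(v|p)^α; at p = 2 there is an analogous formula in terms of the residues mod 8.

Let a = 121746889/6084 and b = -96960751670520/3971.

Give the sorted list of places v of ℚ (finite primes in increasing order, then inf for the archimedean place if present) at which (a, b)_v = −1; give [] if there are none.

[11, 31]

Mod squares: a ≡ 337249, b ≡ -4730. Check v ∈ {∞, 2, 3, 5, 11, 13, 19, 23, 31, 37, 43}.
v=3: a=3^-2·(≡1), b=3^4·(≡1) mod 3; (1|3)=+1, (1|3)=+1; (−1)^{-2·4·1}·(+1)^4·(+1)^-2 = +1.
v=5: a=5^0·(≡1), b=5^1·(≡1) mod 5; (1|5)=+1, (1|5)=+1; (−1)^{0·1·2}·(+1)^1·(+1)^0 = +1.
v=43: a=43^1·(≡24), b=43^1·(≡32) mod 43; (24|43)=+1, (32|43)=-1; (−1)^{1·1·21}·(+1)^1·(-1)^1 = +1.
v=11: a=11^1·(≡7), b=11^-1·(≡6) mod 11; (7|11)=-1, (6|11)=-1; (−1)^{1·-1·5}·(-1)^-1·(-1)^1 = -1.
v=13: a=13^-2·(≡3), b=13^0·(≡7) mod 13; (3|13)=+1, (7|13)=-1; (−1)^{-2·0·6}·(+1)^0·(-1)^-2 = +1.
v=23: a=23^1·(≡16), b=23^2·(≡13) mod 23; (16|23)=+1, (13|23)=+1; (−1)^{1·2·11}·(+1)^2·(+1)^1 = +1.
v=19: a=19^2·(≡14), b=19^-2·(≡17) mod 19; (14|19)=-1, (17|19)=+1; (−1)^{2·-2·9}·(-1)^-2·(+1)^2 = +1.
v=31: a=31^1·(≡26), b=31^2·(≡11) mod 31; (26|31)=-1, (11|31)=-1; (−1)^{1·2·15}·(-1)^2·(-1)^1 = -1.
v=2: v_2(a)=-2, v_2(b)=3; units ≡ 1, 3 (mod 8); ε·ε+αω+βω = 0·1+-2·1+3·0 ≡ 0  ⇒  (a,b)_2 = +1.
v=∞: 337249 > 0 and -4730 < 0  ⇒  (a,b)_∞ = +1.
v=37: a=37^0·(≡8), b=37^2·(≡23) mod 37; (8|37)=-1, (23|37)=-1; (−1)^{0·2·18}·(-1)^2·(-1)^0 = +1.
Ram(337249, -4730) = {11, 31}; no ℚ_11-point on the conic.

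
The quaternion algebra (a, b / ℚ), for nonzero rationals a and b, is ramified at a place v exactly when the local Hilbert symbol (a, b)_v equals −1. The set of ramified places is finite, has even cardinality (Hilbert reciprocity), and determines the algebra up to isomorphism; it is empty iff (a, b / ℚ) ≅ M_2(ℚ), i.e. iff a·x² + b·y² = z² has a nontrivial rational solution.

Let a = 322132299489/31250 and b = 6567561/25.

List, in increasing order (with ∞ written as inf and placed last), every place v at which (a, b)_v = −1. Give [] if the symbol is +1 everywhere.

Mod squares: a ≡ 2, b ≡ 1001. Check v ∈ {∞, 2, 3, 5, 7, 11, 13}.
v=7: a=7^4·(≡2), b=7^1·(≡5) mod 7; (2|7)=+1, (5|7)=-1; (−1)^{4·1·3}·(+1)^1·(-1)^4 = +1.
v=13: a=13^2·(≡7), b=13^1·(≡9) mod 13; (7|13)=-1, (9|13)=+1; (−1)^{2·1·6}·(-1)^1·(+1)^2 = -1.
v=5: a=5^-6·(≡2), b=5^-2·(≡1) mod 5; (2|5)=-1, (1|5)=+1; (−1)^{-6·-2·2}·(-1)^-2·(+1)^-6 = +1.
v=11: a=11^2·(≡6), b=11^1·(≡5) mod 11; (6|11)=-1, (5|11)=+1; (−1)^{2·1·5}·(-1)^1·(+1)^2 = -1.
v=∞: 2 > 0 and 1001 > 0  ⇒  (a,b)_∞ = +1.
v=3: a=3^8·(≡2), b=3^8·(≡2) mod 3; (2|3)=-1, (2|3)=-1; (−1)^{8·8·1}·(-1)^8·(-1)^8 = +1.
v=2: v_2(a)=-1, v_2(b)=0; units ≡ 1, 1 (mod 8); ε·ε+αω+βω = 0·0+-1·0+0·0 ≡ 0  ⇒  (a,b)_2 = +1.
(2, 1001 / ℚ) ramifies at {11, 13}: a division algebra.

[11, 13]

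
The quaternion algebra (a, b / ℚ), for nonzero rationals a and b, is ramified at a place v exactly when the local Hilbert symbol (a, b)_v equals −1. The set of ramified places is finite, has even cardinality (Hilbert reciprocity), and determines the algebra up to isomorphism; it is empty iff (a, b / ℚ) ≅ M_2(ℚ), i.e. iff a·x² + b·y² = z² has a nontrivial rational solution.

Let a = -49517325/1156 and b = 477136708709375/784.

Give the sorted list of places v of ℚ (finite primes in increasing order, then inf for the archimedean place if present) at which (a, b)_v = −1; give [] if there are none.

[2, 5]

Mod squares: a ≡ -2717, b ≡ 103415. Check v ∈ {∞, 2, 3, 5, 7, 11, 13, 17, 19, 37, 43}.
v=19: a=19^1·(≡7), b=19^2·(≡4) mod 19; (7|19)=+1, (4|19)=+1; (−1)^{1·2·9}·(+1)^2·(+1)^1 = +1.
v=5: a=5^2·(≡2), b=5^5·(≡3) mod 5; (2|5)=-1, (3|5)=-1; (−1)^{2·5·2}·(-1)^5·(-1)^2 = -1.
v=2: v_2(a)=-2, v_2(b)=-4; units ≡ 3, 7 (mod 8); ε·ε+αω+βω = 1·1+-2·0+-4·1 ≡ 1  ⇒  (a,b)_2 = -1.
v=17: a=17^-2·(≡5), b=17^0·(≡13) mod 17; (5|17)=-1, (13|17)=+1; (−1)^{-2·0·8}·(-1)^0·(+1)^-2 = +1.
v=43: a=43^0·(≡6), b=43^1·(≡40) mod 43; (6|43)=+1, (40|43)=+1; (−1)^{0·1·21}·(+1)^1·(+1)^0 = +1.
v=3: a=3^6·(≡1), b=3^0·(≡2) mod 3; (1|3)=+1, (2|3)=-1; (−1)^{6·0·1}·(+1)^0·(-1)^6 = +1.
v=13: a=13^1·(≡12), b=13^3·(≡3) mod 13; (12|13)=+1, (3|13)=+1; (−1)^{1·3·6}·(+1)^3·(+1)^1 = +1.
v=37: a=37^0·(≡12), b=37^1·(≡29) mod 37; (12|37)=+1, (29|37)=-1; (−1)^{0·1·18}·(+1)^1·(-1)^0 = +1.
v=7: a=7^0·(≡3), b=7^-2·(≡4) mod 7; (3|7)=-1, (4|7)=+1; (−1)^{0·-2·3}·(-1)^-2·(+1)^0 = +1.
v=11: a=11^1·(≡10), b=11^2·(≡3) mod 11; (10|11)=-1, (3|11)=+1; (−1)^{1·2·5}·(-1)^2·(+1)^1 = +1.
v=∞: -2717 < 0 and 103415 > 0  ⇒  (a,b)_∞ = +1.
|Ram(-2717, 103415)| = 2, even; anisotropic at {2, 5}.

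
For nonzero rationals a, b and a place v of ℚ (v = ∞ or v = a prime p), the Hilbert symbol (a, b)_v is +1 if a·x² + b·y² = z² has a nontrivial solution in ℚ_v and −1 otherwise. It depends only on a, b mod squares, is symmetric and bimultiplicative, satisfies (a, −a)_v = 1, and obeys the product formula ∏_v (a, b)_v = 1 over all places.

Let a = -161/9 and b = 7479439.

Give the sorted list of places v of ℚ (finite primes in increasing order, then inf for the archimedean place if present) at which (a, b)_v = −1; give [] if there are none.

[2, 37]

(a, b) ≡ (-161, 7479439) mod (ℚ^×)²; places V = {2, 3, 7, 11, 17, 23, 37, 47, ∞}.
(a,b)_17: α=0, u≡1; β=1, v≡7 (mod 17); (1|17)=+1, (7|17)=-1; sign (−1)^0·+1^1·-1^0 = +1.
(a,b)_47: α=0, u≡3; β=1, v≡42 (mod 47); (3|47)=+1, (42|47)=+1; sign (−1)^0·+1^1·+1^0 = +1.
(a,b)_37: α=0, u≡15; β=1, v≡16 (mod 37); (15|37)=-1, (16|37)=+1; sign (−1)^0·-1^1·+1^0 = -1.
(a,b)_23: α=1, u≡12; β=1, v≡19 (mod 23); (12|23)=+1, (19|23)=-1; sign (−1)^1·+1^1·-1^1 = +1.
(a,b)_∞: sgn(-161)=−, sgn(7479439)=+, so +1.
(a,b)_11: α=0, u≡9; β=1, v≡6 (mod 11); (9|11)=+1, (6|11)=-1; sign (−1)^0·+1^1·-1^0 = +1.
(a,b)_2: α=0, β=0; u≡7, v≡7 (mod 8); ε(u)ε(v)=1·1, αω(v)=0·0, βω(u)=0·0; sum ≡ 1  ⇒  -1.
(a,b)_3: α=-2, u≡1; β=0, v≡1 (mod 3); (1|3)=+1, (1|3)=+1; sign (−1)^0·+1^0·+1^-2 = +1.
(a,b)_7: α=1, u≡6; β=0, v≡2 (mod 7); (6|7)=-1, (2|7)=+1; sign (−1)^0·-1^0·+1^1 = +1.
Ram(-161, 7479439) = {2, 37}; no ℚ_2-point on the conic.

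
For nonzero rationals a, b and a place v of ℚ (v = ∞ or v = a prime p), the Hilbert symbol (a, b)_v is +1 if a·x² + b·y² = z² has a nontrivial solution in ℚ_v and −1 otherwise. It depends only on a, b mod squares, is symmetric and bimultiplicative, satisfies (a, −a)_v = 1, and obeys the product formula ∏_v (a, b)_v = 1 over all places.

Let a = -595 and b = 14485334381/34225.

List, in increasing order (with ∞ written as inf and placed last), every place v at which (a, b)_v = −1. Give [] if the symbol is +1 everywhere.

[17, 29]

(a, b) ≡ (-595, 351509) mod (ℚ^×)²; places V = {2, 5, 7, 17, 23, 29, 31, 37, ∞}.
(a,b)_29: α=0, u≡14; β=3, v≡25 (mod 29); (14|29)=-1, (25|29)=+1; sign (−1)^0·-1^3·+1^0 = -1.
(a,b)_31: α=0, u≡25; β=1, v≡23 (mod 31); (25|31)=+1, (23|31)=-1; sign (−1)^0·+1^1·-1^0 = +1.
(a,b)_5: α=1, u≡1; β=-2, v≡4 (mod 5); (1|5)=+1, (4|5)=+1; sign (−1)^0·+1^-2·+1^1 = +1.
(a,b)_2: α=0, β=0; u≡5, v≡5 (mod 8); ε(u)ε(v)=0·0, αω(v)=0·1, βω(u)=0·1; sum ≡ 0  ⇒  +1.
(a,b)_∞: sgn(-595)=−, sgn(351509)=+, so +1.
(a,b)_23: α=0, u≡3; β=1, v≡15 (mod 23); (3|23)=+1, (15|23)=-1; sign (−1)^0·+1^1·-1^0 = +1.
(a,b)_17: α=1, u≡16; β=1, v≡14 (mod 17); (16|17)=+1, (14|17)=-1; sign (−1)^0·+1^1·-1^1 = -1.
(a,b)_7: α=1, u≡6; β=2, v≡2 (mod 7); (6|7)=-1, (2|7)=+1; sign (−1)^0·-1^2·+1^1 = +1.
(a,b)_37: α=0, u≡34; β=-2, v≡16 (mod 37); (34|37)=+1, (16|37)=+1; sign (−1)^0·+1^-2·+1^0 = +1.
|Ram(-595, 351509)| = 2, even; anisotropic at {17, 29}.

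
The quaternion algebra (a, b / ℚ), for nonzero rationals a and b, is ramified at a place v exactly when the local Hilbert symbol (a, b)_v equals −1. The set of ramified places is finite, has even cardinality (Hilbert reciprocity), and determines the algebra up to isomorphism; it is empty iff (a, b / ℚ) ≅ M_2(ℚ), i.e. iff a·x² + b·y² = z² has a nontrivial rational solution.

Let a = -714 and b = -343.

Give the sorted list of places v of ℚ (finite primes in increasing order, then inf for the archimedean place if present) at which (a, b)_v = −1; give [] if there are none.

[3, 7, 17, inf]

Mod squares: a ≡ -714, b ≡ -7. Check v ∈ {∞, 2, 3, 7, 17}.
v=17: a=17^1·(≡9), b=17^0·(≡14) mod 17; (9|17)=+1, (14|17)=-1; (−1)^{1·0·8}·(+1)^0·(-1)^1 = -1.
v=∞: -714 < 0 and -7 < 0  ⇒  (a,b)_∞ = -1.
v=3: a=3^1·(≡2), b=3^0·(≡2) mod 3; (2|3)=-1, (2|3)=-1; (−1)^{1·0·1}·(-1)^0·(-1)^1 = -1.
v=7: a=7^1·(≡3), b=7^3·(≡6) mod 7; (3|7)=-1, (6|7)=-1; (−1)^{1·3·3}·(-1)^3·(-1)^1 = -1.
v=2: v_2(a)=1, v_2(b)=0; units ≡ 3, 1 (mod 8); ε·ε+αω+βω = 1·0+1·0+0·1 ≡ 0  ⇒  (a,b)_2 = +1.
|Ram(-714, -7)| = 4, even; anisotropic at {3, 7, 17, ∞}.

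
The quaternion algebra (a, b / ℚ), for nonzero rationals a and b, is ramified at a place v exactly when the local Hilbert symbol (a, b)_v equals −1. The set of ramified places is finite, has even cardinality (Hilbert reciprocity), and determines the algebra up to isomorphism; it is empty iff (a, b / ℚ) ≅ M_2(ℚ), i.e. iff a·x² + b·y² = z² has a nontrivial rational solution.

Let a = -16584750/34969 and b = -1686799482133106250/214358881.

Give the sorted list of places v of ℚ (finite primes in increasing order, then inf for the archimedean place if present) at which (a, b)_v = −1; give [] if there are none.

[2, 5, 7, 13, 19, inf]

(a, b) ≡ (-910, -293930) mod (ℚ^×)²; places V = {2, 3, 5, 7, 11, 13, 17, 19, ∞}.
(a,b)_7: α=1, u≡3; β=3, v≡6 (mod 7); (3|7)=-1, (6|7)=-1; sign (−1)^1·-1^3·-1^1 = -1.
(a,b)_5: α=3, u≡3; β=5, v≡1 (mod 5); (3|5)=-1, (1|5)=+1; sign (−1)^0·-1^5·+1^3 = -1.
(a,b)_13: α=1, u≡8; β=5, v≡9 (mod 13); (8|13)=-1, (9|13)=+1; sign (−1)^0·-1^5·+1^1 = -1.
(a,b)_3: α=6, u≡2; β=8, v≡1 (mod 3); (2|3)=-1, (1|3)=+1; sign (−1)^0·-1^8·+1^6 = +1.
(a,b)_2: α=1, β=1; u≡1, v≡3 (mod 8); ε(u)ε(v)=0·1, αω(v)=1·1, βω(u)=1·0; sum ≡ 1  ⇒  -1.
(a,b)_∞: sgn(-910)=−, sgn(-293930)=−, so -1.
(a,b)_17: α=-2, u≡4; β=1, v≡9 (mod 17); (4|17)=+1, (9|17)=+1; sign (−1)^0·+1^1·+1^-2 = +1.
(a,b)_11: α=-2, u≡9; β=-8, v≡3 (mod 11); (9|11)=+1, (3|11)=+1; sign (−1)^0·+1^-8·+1^-2 = +1.
(a,b)_19: α=0, u≡3; β=1, v≡14 (mod 19); (3|19)=-1, (14|19)=-1; sign (−1)^0·-1^1·-1^0 = -1.
(-910, -293930 / ℚ) ramifies at {2, 5, 7, 13, 19, ∞}: a division algebra.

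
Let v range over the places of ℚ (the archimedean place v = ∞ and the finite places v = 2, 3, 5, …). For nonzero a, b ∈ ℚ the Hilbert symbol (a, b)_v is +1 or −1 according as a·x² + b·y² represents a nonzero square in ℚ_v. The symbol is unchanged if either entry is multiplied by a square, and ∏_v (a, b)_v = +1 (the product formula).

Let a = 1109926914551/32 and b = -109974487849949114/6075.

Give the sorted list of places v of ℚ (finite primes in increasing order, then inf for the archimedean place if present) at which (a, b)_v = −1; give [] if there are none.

[7, 19]

(a, b) ≡ (238, -798) mod (ℚ^×)²; places V = {2, 3, 5, 7, 13, 17, 19, 23, ∞}.
(a,b)_19: α=2, u≡18; β=3, v≡12 (mod 19); (18|19)=-1, (12|19)=-1; sign (−1)^0·-1^3·-1^2 = -1.
(a,b)_13: α=2, u≡12; β=0, v≡6 (mod 13); (12|13)=+1, (6|13)=-1; sign (−1)^0·+1^0·-1^2 = +1.
(a,b)_5: α=0, u≡3; β=-2, v≡2 (mod 5); (3|5)=-1, (2|5)=-1; sign (−1)^0·-1^-2·-1^0 = +1.
(a,b)_2: α=-5, β=1; u≡7, v≡1 (mod 8); ε(u)ε(v)=1·0, αω(v)=-5·0, βω(u)=1·0; sum ≡ 0  ⇒  +1.
(a,b)_∞: sgn(238)=+, sgn(-798)=−, so +1.
(a,b)_23: α=2, u≡1; β=4, v≡15 (mod 23); (1|23)=+1, (15|23)=-1; sign (−1)^0·+1^4·-1^2 = +1.
(a,b)_3: α=0, u≡1; β=-5, v≡1 (mod 3); (1|3)=+1, (1|3)=+1; sign (−1)^0·+1^-5·+1^0 = +1.
(a,b)_7: α=1, u≡3; β=3, v≡5 (mod 7); (3|7)=-1, (5|7)=-1; sign (−1)^1·-1^3·-1^1 = -1.
(a,b)_17: α=3, u≡11; β=4, v≡2 (mod 17); (11|17)=-1, (2|17)=+1; sign (−1)^0·-1^4·+1^3 = +1.
(238, -798 / ℚ) ramifies at {7, 19}: a division algebra.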